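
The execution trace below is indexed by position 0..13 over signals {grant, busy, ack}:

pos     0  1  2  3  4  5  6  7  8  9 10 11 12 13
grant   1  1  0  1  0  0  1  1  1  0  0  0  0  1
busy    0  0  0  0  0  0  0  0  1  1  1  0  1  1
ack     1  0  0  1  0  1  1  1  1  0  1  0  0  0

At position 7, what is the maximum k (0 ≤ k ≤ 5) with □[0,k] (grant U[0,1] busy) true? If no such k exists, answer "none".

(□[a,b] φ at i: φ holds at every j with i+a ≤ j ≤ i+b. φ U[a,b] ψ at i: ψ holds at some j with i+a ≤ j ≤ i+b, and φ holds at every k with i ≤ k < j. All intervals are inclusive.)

(grant U[0,1] busy) must hold from j=7 onward; find where it first fails.
  j=7: holds
  j=8: holds
  j=9: holds
  j=10: holds
  j=11: fails
Holds on [7,10], so largest k = 3.

3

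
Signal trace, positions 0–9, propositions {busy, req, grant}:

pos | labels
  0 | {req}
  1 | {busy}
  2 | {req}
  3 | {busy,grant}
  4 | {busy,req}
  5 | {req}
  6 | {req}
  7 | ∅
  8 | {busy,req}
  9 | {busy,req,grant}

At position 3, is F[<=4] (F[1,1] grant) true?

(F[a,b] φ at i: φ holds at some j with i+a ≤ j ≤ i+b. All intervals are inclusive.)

Check F[1,1] grant at each j in [3,7]:
  j=3: fails (none in [4,4])
  j=4: fails (none in [5,5])
  j=5: fails (none in [6,6])
  j=6: fails (none in [7,7])
  j=7: fails (none in [8,8])
No position in the window satisfies it → formula fails.

Does not hold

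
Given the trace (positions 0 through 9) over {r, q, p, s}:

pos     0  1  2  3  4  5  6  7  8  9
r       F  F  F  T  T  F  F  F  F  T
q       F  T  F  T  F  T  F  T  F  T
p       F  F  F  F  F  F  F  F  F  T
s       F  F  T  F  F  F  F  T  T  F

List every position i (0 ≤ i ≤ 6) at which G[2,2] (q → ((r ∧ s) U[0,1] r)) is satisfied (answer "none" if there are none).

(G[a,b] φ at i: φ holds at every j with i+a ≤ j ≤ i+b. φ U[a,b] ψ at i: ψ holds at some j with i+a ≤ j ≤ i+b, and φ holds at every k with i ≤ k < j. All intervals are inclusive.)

Evaluate at each i in [0,6]:
  i=0: ✓ (all of [2,2])
  i=1: ✓ (all of [3,3])
  i=2: ✓ (all of [4,4])
  i=3: ✗ (fails at j=5)
  i=4: ✓ (all of [6,6])
  i=5: ✗ (fails at j=7)
  i=6: ✓ (all of [8,8])

0, 1, 2, 4, 6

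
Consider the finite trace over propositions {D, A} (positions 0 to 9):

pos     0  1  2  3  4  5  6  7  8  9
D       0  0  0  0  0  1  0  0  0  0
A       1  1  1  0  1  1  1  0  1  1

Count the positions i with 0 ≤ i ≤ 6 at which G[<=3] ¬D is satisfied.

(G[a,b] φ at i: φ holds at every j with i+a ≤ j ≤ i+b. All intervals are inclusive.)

Evaluate at each i in [0,6]:
  i=0: ✓ (all of [0,3])
  i=1: ✓ (all of [1,4])
  i=2: ✗ (fails at j=5)
  i=3: ✗ (fails at j=5)
  i=4: ✗ (fails at j=5)
  i=5: ✗ (fails at j=5)
  i=6: ✓ (all of [6,9])
Positions where it holds: {0, 1, 6} → 3.

3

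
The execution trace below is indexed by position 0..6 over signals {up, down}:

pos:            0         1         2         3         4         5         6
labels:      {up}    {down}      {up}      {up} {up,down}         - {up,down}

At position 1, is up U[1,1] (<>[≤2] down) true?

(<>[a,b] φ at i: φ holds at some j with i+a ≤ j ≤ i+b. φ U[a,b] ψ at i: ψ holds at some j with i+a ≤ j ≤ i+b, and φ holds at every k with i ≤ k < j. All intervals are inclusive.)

Need some j in [2,2] with <>[≤2] down, and up at every k in [1,j-1].
  j=2: <>[≤2] down holds, but up fails at k=1 → not this j.
No j in the window works → until fails.

No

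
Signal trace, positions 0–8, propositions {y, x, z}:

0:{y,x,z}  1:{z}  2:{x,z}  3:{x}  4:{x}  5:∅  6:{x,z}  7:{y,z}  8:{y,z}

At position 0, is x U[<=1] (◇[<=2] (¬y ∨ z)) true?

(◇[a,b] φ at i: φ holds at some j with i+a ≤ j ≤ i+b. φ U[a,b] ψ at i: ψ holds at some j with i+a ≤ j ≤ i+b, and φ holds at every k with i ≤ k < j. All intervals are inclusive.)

Need some j in [0,1] with ◇[<=2] (¬y ∨ z), and x at every k in [0,j-1].
  j=0: ◇[<=2] (¬y ∨ z) holds; no prefix to check → satisfied.

Holds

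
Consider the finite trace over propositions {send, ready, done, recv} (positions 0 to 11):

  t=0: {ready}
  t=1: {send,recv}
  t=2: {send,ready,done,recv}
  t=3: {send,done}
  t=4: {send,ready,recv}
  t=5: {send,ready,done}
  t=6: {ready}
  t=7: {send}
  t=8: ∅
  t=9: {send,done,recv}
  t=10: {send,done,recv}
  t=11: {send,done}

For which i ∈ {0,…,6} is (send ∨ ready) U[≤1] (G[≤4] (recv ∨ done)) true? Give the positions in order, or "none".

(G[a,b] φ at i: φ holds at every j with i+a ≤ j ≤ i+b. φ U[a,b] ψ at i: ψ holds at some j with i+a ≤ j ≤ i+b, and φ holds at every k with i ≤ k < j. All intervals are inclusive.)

0, 1

Evaluate at each i in [0,6]:
  i=0: ✓ (rhs at j=1; lhs holds on [0,0])
  i=1: ✓ (rhs at j=1)
  i=2: ✗ (no rhs in [2,3])
  i=3: ✗ (no rhs in [3,4])
  i=4: ✗ (no rhs in [4,5])
  i=5: ✗ (no rhs in [5,6])
  i=6: ✗ (no rhs in [6,7])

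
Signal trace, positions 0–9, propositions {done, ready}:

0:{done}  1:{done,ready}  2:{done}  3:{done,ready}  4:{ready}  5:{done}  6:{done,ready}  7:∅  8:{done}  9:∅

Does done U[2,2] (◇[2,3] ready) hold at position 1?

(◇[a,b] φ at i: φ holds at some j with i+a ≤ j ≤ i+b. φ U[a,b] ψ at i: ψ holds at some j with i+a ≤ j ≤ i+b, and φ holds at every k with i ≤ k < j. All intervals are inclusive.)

Need some j in [3,3] with ◇[2,3] ready, and done at every k in [1,j-1].
  j=3: ◇[2,3] ready holds; done holds at every k in [1,2] → satisfied.

Yes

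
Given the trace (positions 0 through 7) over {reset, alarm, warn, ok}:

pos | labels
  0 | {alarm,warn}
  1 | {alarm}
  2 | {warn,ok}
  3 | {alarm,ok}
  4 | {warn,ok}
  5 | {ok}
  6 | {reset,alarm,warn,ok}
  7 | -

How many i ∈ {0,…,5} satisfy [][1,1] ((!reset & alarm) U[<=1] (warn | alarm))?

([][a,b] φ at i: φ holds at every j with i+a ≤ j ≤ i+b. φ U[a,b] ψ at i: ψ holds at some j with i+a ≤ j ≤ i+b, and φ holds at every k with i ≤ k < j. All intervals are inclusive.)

5

Evaluate at each i in [0,5]:
  i=0: ✓ (all of [1,1])
  i=1: ✓ (all of [2,2])
  i=2: ✓ (all of [3,3])
  i=3: ✓ (all of [4,4])
  i=4: ✗ (fails at j=5)
  i=5: ✓ (all of [6,6])
Positions where it holds: {0, 1, 2, 3, 5} → 5.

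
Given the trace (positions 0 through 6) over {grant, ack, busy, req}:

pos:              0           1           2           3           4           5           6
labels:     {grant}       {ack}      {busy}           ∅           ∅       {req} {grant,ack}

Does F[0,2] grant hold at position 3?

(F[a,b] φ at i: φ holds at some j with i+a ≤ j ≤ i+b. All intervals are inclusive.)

Check grant at each j in [3,5]:
  j=3: false
  j=4: false
  j=5: false
No position in the window satisfies it → formula fails.

Does not hold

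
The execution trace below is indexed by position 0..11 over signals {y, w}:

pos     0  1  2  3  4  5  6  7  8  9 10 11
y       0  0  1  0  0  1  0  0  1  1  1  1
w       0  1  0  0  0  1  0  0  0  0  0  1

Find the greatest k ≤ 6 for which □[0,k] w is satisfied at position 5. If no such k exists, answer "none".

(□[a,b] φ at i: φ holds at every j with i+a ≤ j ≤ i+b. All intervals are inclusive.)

w must hold from j=5 onward; find where it first fails.
  j=5: holds
  j=6: fails
Holds on [5,5], so largest k = 0.

0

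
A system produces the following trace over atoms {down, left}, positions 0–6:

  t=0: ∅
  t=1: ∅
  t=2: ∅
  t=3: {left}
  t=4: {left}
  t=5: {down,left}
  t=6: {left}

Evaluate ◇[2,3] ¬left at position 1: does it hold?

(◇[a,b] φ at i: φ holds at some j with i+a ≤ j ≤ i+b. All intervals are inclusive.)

Check ¬left at each j in [3,4]:
  j=3: false
  j=4: false
No position in the window satisfies it → formula fails.

False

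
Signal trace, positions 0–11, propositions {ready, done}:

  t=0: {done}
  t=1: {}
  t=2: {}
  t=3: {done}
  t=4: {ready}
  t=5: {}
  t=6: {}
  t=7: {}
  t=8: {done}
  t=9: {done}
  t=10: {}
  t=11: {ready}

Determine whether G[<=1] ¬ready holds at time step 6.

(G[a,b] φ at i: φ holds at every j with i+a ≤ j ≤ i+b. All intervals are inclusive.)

True

Check ¬ready at every j in [6,7]:
  j=6: true
  j=7: true
All positions satisfy it → formula holds.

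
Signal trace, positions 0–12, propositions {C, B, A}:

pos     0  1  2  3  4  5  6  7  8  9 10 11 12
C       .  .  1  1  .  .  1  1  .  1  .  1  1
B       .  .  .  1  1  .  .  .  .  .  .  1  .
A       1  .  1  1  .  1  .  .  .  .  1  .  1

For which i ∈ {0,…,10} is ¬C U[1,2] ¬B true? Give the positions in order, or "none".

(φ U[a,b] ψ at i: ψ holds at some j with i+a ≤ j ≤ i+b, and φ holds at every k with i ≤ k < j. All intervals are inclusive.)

Evaluate at each i in [0,10]:
  i=0: ✓ (rhs at j=1; lhs holds on [0,0])
  i=1: ✓ (rhs at j=2; lhs holds on [1,1])
  i=2: ✗ (no rhs in [3,4])
  i=3: ✗ (lhs fails at k=3 before rhs at j=5)
  i=4: ✓ (rhs at j=5; lhs holds on [4,4])
  i=5: ✓ (rhs at j=6; lhs holds on [5,5])
  i=6: ✗ (lhs fails at k=6 before rhs at j=7)
  i=7: ✗ (lhs fails at k=7 before rhs at j=8)
  i=8: ✓ (rhs at j=9; lhs holds on [8,8])
  i=9: ✗ (lhs fails at k=9 before rhs at j=10)
  i=10: ✗ (lhs fails at k=11 before rhs at j=12)

0, 1, 4, 5, 8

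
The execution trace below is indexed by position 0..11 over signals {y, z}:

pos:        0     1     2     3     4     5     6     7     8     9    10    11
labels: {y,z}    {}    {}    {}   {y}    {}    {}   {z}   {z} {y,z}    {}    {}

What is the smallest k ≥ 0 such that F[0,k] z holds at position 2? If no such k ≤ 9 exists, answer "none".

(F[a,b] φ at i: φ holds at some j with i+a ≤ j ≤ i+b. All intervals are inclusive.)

Scan j = 2,3,… for z:
  j=2: fails
  j=3: fails
  j=4: fails
  j=5: fails
  j=6: fails
  j=7: holds
First hit at j=7, so smallest k = 7-2 = 5.

5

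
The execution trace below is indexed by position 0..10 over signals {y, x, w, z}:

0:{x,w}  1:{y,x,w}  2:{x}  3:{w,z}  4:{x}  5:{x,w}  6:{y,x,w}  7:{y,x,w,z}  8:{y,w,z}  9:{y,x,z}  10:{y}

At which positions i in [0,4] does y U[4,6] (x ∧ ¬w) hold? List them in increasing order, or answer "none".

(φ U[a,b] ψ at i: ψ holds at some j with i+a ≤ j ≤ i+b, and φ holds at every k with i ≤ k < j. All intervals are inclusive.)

none

Evaluate at each i in [0,4]:
  i=0: ✗ (lhs fails at k=0 before rhs at j=4)
  i=1: ✗ (no rhs in [5,7])
  i=2: ✗ (no rhs in [6,8])
  i=3: ✗ (lhs fails at k=3 before rhs at j=9)
  i=4: ✗ (lhs fails at k=4 before rhs at j=9)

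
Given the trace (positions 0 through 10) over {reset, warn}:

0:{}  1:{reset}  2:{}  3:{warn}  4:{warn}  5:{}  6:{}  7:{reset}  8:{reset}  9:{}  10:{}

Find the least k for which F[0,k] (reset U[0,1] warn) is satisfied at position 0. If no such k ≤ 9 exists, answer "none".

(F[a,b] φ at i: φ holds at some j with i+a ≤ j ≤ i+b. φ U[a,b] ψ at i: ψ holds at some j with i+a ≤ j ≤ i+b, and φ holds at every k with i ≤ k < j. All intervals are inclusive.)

3

Scan j = 0,1,… for (reset U[0,1] warn):
  j=0: fails
  j=1: fails
  j=2: fails
  j=3: holds
First hit at j=3, so smallest k = 3-0 = 3.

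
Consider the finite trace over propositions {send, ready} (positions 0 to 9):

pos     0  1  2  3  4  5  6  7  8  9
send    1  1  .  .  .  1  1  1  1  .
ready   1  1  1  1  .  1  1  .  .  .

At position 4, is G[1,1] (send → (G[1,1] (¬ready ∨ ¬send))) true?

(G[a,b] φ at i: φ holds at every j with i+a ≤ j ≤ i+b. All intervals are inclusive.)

False

Check (send → (G[1,1] (¬ready ∨ ¬send))) at every j in [5,5]:
  j=5: antecedent true; consequent fails at 6 → ✗
Fails at j=5 → formula fails.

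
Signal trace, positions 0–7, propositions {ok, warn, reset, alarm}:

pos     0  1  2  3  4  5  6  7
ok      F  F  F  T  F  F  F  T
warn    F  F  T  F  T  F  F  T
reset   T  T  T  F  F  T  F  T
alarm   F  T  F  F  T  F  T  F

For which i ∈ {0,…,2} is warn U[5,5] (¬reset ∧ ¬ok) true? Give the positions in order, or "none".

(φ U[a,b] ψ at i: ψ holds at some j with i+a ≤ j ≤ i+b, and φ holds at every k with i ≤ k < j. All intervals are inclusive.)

Evaluate at each i in [0,2]:
  i=0: ✗ (no rhs in [5,5])
  i=1: ✗ (lhs fails at k=1 before rhs at j=6)
  i=2: ✗ (no rhs in [7,7])

none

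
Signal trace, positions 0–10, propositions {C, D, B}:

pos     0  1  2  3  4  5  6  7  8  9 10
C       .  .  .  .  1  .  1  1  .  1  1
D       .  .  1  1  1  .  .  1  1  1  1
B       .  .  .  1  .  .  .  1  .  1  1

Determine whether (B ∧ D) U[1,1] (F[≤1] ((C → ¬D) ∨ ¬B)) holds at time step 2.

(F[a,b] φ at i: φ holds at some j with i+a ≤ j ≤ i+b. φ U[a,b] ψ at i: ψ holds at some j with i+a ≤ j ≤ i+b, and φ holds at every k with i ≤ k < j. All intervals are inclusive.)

Need some j in [3,3] with F[≤1] ((C → ¬D) ∨ ¬B), and (B ∧ D) at every k in [2,j-1].
  j=3: F[≤1] ((C → ¬D) ∨ ¬B) holds, but (B ∧ D) fails at k=2 → not this j.
No j in the window works → until fails.

Does not hold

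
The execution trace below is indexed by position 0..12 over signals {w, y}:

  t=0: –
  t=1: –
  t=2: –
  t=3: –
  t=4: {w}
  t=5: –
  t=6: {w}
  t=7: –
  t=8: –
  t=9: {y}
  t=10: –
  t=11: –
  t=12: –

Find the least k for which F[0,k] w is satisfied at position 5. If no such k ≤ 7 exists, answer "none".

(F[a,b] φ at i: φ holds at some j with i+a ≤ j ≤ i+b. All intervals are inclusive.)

Scan j = 5,6,… for w:
  j=5: fails
  j=6: holds
First hit at j=6, so smallest k = 6-5 = 1.

1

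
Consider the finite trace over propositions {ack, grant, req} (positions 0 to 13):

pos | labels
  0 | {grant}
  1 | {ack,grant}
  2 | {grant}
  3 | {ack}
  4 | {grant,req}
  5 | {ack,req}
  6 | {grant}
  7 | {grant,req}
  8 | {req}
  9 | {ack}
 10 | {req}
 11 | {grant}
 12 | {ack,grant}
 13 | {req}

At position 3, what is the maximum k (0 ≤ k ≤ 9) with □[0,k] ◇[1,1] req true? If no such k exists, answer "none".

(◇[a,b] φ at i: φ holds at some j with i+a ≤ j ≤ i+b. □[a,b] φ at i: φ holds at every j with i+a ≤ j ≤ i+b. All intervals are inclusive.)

1

◇[1,1] req must hold from j=3 onward; find where it first fails.
  j=3: holds
  j=4: holds
  j=5: fails
Holds on [3,4], so largest k = 1.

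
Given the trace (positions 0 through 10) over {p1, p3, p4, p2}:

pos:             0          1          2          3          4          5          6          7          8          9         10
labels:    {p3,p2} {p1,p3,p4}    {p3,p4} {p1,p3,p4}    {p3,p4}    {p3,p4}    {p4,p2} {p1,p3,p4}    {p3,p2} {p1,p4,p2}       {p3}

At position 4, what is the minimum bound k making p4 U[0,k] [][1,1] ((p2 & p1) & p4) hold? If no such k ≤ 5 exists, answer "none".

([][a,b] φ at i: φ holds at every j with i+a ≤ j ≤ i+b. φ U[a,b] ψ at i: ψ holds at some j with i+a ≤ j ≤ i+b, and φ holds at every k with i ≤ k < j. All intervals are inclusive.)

4

Need earliest j ≥ 4 with [][1,1] ((p2 & p1) & p4), and p4 at every k in [4,j-1].
  j=4: rhs fails.
  j=5: rhs fails.
  j=6: rhs fails.
  j=7: rhs fails.
  j=8: rhs holds; lhs holds on [4,7]. k = 4.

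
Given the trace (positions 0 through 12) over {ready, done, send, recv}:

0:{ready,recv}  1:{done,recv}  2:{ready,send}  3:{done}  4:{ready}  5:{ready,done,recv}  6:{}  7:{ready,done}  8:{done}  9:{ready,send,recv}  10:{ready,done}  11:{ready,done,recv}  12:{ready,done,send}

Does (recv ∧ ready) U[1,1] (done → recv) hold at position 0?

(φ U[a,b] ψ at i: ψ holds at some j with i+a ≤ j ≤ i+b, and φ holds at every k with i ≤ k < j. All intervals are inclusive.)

Yes

Need some j in [1,1] with (done → recv), and (recv ∧ ready) at every k in [0,j-1].
  j=1: (done → recv) holds; (recv ∧ ready) holds at every k in [0,0] → satisfied.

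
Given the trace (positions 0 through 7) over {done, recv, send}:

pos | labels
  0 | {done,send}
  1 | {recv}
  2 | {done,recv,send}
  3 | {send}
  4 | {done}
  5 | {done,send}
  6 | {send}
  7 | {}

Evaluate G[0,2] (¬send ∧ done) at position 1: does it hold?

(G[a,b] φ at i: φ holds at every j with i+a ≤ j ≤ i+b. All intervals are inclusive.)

Check (¬send ∧ done) at every j in [1,3]:
  j=1: false
  j=2: false
  j=3: false
Fails at j=1 → formula fails.

No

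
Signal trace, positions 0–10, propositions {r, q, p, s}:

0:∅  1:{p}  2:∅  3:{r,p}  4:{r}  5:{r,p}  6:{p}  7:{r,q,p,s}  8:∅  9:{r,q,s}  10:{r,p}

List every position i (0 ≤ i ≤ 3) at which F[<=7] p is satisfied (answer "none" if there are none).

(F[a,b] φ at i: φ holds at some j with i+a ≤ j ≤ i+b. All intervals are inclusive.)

0, 1, 2, 3

Evaluate at each i in [0,3]:
  i=0: ✓ (witness j=1)
  i=1: ✓ (witness j=1)
  i=2: ✓ (witness j=3)
  i=3: ✓ (witness j=3)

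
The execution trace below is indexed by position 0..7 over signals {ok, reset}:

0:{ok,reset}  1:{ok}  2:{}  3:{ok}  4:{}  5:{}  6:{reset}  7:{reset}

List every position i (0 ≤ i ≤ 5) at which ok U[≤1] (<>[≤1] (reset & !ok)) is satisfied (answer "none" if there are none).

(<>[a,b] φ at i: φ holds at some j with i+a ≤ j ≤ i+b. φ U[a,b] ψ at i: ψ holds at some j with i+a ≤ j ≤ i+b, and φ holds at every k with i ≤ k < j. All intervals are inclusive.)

Evaluate at each i in [0,5]:
  i=0: ✗ (no rhs in [0,1])
  i=1: ✗ (no rhs in [1,2])
  i=2: ✗ (no rhs in [2,3])
  i=3: ✗ (no rhs in [3,4])
  i=4: ✗ (lhs fails at k=4 before rhs at j=5)
  i=5: ✓ (rhs at j=5)

5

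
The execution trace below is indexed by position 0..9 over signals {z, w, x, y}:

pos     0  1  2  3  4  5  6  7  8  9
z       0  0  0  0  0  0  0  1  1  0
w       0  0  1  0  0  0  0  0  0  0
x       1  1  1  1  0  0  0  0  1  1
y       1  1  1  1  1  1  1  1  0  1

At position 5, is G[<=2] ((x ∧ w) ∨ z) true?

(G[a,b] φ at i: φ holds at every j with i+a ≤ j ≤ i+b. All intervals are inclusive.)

Check ((x ∧ w) ∨ z) at every j in [5,7]:
  j=5: false
  j=6: false
  j=7: true
Fails at j=5 → formula fails.

False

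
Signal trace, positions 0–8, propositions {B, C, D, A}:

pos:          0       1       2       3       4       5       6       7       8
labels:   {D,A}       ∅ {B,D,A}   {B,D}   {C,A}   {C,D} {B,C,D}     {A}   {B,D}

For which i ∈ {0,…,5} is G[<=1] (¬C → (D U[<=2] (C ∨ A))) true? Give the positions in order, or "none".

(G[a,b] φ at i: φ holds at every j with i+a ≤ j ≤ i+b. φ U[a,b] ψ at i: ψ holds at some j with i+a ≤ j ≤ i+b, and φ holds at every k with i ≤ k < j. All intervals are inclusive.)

2, 3, 4, 5

Evaluate at each i in [0,5]:
  i=0: ✗ (fails at j=1)
  i=1: ✗ (fails at j=1)
  i=2: ✓ (all of [2,3])
  i=3: ✓ (all of [3,4])
  i=4: ✓ (all of [4,5])
  i=5: ✓ (all of [5,6])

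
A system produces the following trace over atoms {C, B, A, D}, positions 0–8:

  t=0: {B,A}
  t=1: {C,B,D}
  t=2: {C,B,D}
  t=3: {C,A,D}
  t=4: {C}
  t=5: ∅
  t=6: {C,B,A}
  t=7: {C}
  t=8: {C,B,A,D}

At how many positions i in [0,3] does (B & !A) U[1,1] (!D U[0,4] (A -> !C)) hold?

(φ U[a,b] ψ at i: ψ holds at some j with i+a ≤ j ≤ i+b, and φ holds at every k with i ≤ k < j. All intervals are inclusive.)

Evaluate at each i in [0,3]:
  i=0: ✗ (lhs fails at k=0 before rhs at j=1)
  i=1: ✓ (rhs at j=2; lhs holds on [1,1])
  i=2: ✗ (no rhs in [3,3])
  i=3: ✗ (lhs fails at k=3 before rhs at j=4)
Positions where it holds: {1} → 1.

1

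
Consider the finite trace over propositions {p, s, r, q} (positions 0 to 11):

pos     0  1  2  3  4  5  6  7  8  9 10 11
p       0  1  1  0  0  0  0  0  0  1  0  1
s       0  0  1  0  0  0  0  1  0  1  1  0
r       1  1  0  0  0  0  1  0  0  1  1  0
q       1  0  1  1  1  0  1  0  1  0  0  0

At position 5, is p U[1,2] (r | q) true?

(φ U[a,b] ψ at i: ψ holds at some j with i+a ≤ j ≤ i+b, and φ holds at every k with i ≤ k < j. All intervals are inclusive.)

False

Need some j in [6,7] with (r | q), and p at every k in [5,j-1].
  j=6: (r | q) holds, but p fails at k=5 → not this j.
  j=7: (r | q) false.
No j in the window works → until fails.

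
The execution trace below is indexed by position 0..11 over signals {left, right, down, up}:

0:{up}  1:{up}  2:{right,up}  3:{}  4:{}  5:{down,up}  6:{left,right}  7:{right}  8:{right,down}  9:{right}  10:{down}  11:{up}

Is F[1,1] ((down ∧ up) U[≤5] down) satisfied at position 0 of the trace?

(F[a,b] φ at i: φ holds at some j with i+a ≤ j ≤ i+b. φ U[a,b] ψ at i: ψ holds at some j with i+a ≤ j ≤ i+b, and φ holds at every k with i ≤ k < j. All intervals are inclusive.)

No

Check ((down ∧ up) U[≤5] down) at each j in [1,1]:
  j=1: fails
No position in the window satisfies it → formula fails.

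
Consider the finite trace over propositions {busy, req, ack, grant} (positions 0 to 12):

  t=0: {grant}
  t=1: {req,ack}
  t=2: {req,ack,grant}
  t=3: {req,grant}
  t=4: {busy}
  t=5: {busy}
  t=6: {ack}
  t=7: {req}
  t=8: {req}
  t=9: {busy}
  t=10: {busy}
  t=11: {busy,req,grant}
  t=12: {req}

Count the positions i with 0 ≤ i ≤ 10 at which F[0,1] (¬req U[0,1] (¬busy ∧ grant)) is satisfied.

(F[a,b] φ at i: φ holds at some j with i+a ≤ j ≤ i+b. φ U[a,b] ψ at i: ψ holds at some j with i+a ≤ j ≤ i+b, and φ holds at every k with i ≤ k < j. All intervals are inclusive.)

4

Evaluate at each i in [0,10]:
  i=0: ✓ (witness j=0)
  i=1: ✓ (witness j=2)
  i=2: ✓ (witness j=2)
  i=3: ✓ (witness j=3)
  i=4: ✗ (none in [4,5])
  i=5: ✗ (none in [5,6])
  i=6: ✗ (none in [6,7])
  i=7: ✗ (none in [7,8])
  i=8: ✗ (none in [8,9])
  i=9: ✗ (none in [9,10])
  i=10: ✗ (none in [10,11])
Positions where it holds: {0, 1, 2, 3} → 4.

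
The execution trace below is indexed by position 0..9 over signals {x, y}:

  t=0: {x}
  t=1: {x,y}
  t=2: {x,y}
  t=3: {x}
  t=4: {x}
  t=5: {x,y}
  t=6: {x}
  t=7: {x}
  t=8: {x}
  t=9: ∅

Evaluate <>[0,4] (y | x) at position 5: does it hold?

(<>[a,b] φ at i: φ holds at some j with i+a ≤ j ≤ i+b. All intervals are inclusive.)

True

Check (y | x) at each j in [5,9]:
  j=5: true
  j=6: true
  j=7: true
  j=8: true
  j=9: false
Found at j=5 → formula holds.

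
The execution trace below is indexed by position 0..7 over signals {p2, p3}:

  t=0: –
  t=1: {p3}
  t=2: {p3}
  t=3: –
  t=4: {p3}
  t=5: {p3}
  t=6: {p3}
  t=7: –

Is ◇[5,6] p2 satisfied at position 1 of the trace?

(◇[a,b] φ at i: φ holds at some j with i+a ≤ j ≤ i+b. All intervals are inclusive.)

Check p2 at each j in [6,7]:
  j=6: false
  j=7: false
No position in the window satisfies it → formula fails.

Does not hold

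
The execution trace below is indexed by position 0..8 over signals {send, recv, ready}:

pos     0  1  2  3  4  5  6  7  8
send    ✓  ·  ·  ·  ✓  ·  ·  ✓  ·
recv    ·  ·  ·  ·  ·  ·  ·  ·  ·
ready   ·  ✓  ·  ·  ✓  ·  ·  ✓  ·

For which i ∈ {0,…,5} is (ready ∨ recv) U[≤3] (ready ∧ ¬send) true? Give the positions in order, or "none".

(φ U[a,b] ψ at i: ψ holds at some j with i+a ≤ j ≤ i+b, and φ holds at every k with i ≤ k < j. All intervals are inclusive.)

Evaluate at each i in [0,5]:
  i=0: ✗ (lhs fails at k=0 before rhs at j=1)
  i=1: ✓ (rhs at j=1)
  i=2: ✗ (no rhs in [2,5])
  i=3: ✗ (no rhs in [3,6])
  i=4: ✗ (no rhs in [4,7])
  i=5: ✗ (no rhs in [5,8])

1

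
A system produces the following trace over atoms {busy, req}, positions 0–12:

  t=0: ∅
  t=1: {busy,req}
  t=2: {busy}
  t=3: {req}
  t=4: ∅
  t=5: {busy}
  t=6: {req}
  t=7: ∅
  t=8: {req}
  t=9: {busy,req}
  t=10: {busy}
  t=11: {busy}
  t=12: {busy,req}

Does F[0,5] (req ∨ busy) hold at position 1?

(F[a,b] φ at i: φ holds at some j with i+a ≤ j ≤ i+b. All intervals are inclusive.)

Check (req ∨ busy) at each j in [1,6]:
  j=1: true
  j=2: true
  j=3: true
  j=4: false
  j=5: true
  j=6: true
Found at j=1 → formula holds.

Holds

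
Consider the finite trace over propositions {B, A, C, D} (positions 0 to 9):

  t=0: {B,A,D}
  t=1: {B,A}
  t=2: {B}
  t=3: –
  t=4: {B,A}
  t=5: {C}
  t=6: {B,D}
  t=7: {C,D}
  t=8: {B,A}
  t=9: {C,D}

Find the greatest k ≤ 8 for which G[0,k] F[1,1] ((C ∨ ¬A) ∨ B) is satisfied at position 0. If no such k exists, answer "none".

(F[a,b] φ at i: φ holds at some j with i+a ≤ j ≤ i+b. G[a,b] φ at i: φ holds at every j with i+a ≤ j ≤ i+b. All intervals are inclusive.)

F[1,1] ((C ∨ ¬A) ∨ B) must hold from j=0 onward; find where it first fails.
  j=0: holds
  j=1: holds
  j=2: holds
  j=3: holds
  j=4: holds
  j=5: holds
  j=6: holds
  j=7: holds
  j=8: holds
Holds through j=8; largest k = 8.

8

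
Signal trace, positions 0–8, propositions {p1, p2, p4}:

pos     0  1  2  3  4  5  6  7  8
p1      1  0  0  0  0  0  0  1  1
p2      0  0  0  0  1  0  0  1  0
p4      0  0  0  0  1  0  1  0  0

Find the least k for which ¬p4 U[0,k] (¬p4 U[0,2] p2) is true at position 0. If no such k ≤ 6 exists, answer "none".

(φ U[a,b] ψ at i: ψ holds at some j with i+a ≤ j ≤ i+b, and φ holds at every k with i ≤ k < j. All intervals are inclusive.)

2

Need earliest j ≥ 0 with (¬p4 U[0,2] p2), and ¬p4 at every k in [0,j-1].
  j=0: rhs fails.
  j=1: rhs fails.
  j=2: rhs holds; lhs holds on [0,1]. k = 2.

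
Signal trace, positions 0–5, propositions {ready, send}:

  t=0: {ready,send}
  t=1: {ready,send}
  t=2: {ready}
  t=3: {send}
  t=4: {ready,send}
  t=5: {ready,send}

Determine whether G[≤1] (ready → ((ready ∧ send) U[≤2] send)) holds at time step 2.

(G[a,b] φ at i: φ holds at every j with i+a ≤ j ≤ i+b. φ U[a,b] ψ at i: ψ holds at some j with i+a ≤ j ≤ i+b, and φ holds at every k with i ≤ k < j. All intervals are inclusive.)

False

Check (ready → ((ready ∧ send) U[≤2] send)) at every j in [2,3]:
  j=2: antecedent true; consequent fails → ✗
  j=3: antecedent false → ✓
Fails at j=2 → formula fails.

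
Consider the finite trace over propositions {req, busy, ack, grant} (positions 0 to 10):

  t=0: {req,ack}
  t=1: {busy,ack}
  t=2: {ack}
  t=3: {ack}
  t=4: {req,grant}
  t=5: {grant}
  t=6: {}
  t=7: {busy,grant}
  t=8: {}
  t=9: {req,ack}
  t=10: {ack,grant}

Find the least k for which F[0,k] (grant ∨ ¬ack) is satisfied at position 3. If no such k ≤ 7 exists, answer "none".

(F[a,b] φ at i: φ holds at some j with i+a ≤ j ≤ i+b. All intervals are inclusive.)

Scan j = 3,4,… for (grant ∨ ¬ack):
  j=3: fails
  j=4: holds
First hit at j=4, so smallest k = 4-3 = 1.

1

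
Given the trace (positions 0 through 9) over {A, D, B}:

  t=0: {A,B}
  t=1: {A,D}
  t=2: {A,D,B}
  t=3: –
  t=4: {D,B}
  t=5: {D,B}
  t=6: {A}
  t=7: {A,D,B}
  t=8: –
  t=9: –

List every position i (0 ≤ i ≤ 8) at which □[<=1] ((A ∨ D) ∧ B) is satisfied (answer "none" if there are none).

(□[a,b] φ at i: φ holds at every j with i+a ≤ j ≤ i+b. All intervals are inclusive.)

4

Evaluate at each i in [0,8]:
  i=0: ✗ (fails at j=1)
  i=1: ✗ (fails at j=1)
  i=2: ✗ (fails at j=3)
  i=3: ✗ (fails at j=3)
  i=4: ✓ (all of [4,5])
  i=5: ✗ (fails at j=6)
  i=6: ✗ (fails at j=6)
  i=7: ✗ (fails at j=8)
  i=8: ✗ (fails at j=8)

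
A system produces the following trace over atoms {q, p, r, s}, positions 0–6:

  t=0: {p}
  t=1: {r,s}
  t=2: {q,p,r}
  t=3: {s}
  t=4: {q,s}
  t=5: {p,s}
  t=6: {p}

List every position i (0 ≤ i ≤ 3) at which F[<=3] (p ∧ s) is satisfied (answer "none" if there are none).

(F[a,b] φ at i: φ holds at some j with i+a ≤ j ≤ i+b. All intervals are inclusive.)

Evaluate at each i in [0,3]:
  i=0: ✗ (none in [0,3])
  i=1: ✗ (none in [1,4])
  i=2: ✓ (witness j=5)
  i=3: ✓ (witness j=5)

2, 3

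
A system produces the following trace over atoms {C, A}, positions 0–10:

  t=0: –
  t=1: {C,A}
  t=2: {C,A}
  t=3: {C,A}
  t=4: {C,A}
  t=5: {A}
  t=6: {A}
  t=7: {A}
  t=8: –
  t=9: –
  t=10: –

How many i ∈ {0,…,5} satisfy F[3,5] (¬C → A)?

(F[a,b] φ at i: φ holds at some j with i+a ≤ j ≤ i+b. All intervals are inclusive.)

5

Evaluate at each i in [0,5]:
  i=0: ✓ (witness j=3)
  i=1: ✓ (witness j=4)
  i=2: ✓ (witness j=5)
  i=3: ✓ (witness j=6)
  i=4: ✓ (witness j=7)
  i=5: ✗ (none in [8,10])
Positions where it holds: {0, 1, 2, 3, 4} → 5.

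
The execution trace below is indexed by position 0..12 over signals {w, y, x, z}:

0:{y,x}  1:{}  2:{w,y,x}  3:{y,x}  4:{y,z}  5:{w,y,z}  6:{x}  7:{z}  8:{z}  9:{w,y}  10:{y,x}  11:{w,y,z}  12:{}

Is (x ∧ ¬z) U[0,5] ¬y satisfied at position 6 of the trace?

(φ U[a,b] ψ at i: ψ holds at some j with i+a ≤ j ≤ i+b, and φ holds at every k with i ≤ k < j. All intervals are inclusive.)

Yes

Need some j in [6,11] with ¬y, and (x ∧ ¬z) at every k in [6,j-1].
  j=6: ¬y holds; no prefix to check → satisfied.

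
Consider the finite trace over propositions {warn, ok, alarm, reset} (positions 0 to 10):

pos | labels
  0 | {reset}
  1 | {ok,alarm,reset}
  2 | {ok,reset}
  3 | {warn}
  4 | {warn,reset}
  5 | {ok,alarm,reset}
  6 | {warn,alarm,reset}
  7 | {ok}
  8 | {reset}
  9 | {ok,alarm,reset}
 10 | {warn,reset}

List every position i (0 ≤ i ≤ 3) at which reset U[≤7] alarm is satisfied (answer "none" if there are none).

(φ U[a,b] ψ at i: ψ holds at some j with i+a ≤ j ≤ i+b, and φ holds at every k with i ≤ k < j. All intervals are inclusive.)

Evaluate at each i in [0,3]:
  i=0: ✓ (rhs at j=1; lhs holds on [0,0])
  i=1: ✓ (rhs at j=1)
  i=2: ✗ (lhs fails at k=3 before rhs at j=5)
  i=3: ✗ (lhs fails at k=3 before rhs at j=5)

0, 1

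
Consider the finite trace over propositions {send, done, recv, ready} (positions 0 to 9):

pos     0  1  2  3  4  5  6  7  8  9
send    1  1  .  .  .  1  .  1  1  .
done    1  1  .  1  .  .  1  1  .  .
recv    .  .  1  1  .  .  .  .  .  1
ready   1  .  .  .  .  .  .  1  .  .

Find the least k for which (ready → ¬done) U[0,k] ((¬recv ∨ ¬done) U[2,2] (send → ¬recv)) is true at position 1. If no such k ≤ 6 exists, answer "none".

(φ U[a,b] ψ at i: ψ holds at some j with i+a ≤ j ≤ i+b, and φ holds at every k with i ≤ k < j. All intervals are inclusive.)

0

Need earliest j ≥ 1 with ((¬recv ∨ ¬done) U[2,2] (send → ¬recv)), and (ready → ¬done) at every k in [1,j-1].
  j=1: rhs holds (empty prefix). k = 0.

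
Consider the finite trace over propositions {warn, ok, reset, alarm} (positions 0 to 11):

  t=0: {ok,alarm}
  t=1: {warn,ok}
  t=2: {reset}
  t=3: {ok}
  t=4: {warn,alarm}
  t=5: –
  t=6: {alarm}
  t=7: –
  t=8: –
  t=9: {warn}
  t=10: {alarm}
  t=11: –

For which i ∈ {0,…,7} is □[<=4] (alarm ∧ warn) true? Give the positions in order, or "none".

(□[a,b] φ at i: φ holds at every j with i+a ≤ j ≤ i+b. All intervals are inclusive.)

none

Evaluate at each i in [0,7]:
  i=0: ✗ (fails at j=0)
  i=1: ✗ (fails at j=1)
  i=2: ✗ (fails at j=2)
  i=3: ✗ (fails at j=3)
  i=4: ✗ (fails at j=5)
  i=5: ✗ (fails at j=5)
  i=6: ✗ (fails at j=6)
  i=7: ✗ (fails at j=7)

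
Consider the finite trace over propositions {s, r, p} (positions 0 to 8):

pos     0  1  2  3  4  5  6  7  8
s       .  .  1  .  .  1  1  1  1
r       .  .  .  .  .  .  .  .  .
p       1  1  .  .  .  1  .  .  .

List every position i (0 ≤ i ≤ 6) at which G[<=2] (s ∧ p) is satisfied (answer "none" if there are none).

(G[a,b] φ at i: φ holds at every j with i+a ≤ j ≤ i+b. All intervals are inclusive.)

Evaluate at each i in [0,6]:
  i=0: ✗ (fails at j=0)
  i=1: ✗ (fails at j=1)
  i=2: ✗ (fails at j=2)
  i=3: ✗ (fails at j=3)
  i=4: ✗ (fails at j=4)
  i=5: ✗ (fails at j=6)
  i=6: ✗ (fails at j=6)

none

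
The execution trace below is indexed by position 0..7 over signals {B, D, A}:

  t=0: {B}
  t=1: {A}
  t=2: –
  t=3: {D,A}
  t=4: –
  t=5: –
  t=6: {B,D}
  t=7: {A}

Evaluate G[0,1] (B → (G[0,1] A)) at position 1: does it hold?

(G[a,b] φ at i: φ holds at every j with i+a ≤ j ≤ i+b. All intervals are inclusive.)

Check (B → (G[0,1] A)) at every j in [1,2]:
  j=1: antecedent false → ✓
  j=2: antecedent false → ✓
All positions satisfy it → formula holds.

True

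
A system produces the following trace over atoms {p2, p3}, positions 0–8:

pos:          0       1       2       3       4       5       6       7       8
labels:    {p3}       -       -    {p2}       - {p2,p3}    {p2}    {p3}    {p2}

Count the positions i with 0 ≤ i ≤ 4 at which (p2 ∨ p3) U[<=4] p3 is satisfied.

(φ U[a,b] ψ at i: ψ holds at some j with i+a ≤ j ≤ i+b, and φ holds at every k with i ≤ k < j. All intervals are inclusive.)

1

Evaluate at each i in [0,4]:
  i=0: ✓ (rhs at j=0)
  i=1: ✗ (lhs fails at k=1 before rhs at j=5)
  i=2: ✗ (lhs fails at k=2 before rhs at j=5)
  i=3: ✗ (lhs fails at k=4 before rhs at j=5)
  i=4: ✗ (lhs fails at k=4 before rhs at j=5)
Positions where it holds: {0} → 1.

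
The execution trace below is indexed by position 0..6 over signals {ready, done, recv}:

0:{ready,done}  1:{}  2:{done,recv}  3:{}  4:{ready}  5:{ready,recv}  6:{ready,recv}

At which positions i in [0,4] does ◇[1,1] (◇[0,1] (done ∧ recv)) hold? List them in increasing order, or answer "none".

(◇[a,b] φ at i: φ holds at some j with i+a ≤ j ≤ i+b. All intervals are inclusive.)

0, 1

Evaluate at each i in [0,4]:
  i=0: ✓ (witness j=1)
  i=1: ✓ (witness j=2)
  i=2: ✗ (none in [3,3])
  i=3: ✗ (none in [4,4])
  i=4: ✗ (none in [5,5])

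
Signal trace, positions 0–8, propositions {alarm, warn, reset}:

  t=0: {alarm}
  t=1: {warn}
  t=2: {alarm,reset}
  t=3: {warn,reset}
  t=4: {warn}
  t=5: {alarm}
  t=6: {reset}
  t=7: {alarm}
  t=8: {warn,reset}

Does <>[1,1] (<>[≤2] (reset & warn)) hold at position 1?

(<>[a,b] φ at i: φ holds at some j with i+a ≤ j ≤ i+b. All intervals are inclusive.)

Check <>[≤2] (reset & warn) at each j in [2,2]:
  j=2: holds (witness at 3)
Found at j=2 → formula holds.

Yes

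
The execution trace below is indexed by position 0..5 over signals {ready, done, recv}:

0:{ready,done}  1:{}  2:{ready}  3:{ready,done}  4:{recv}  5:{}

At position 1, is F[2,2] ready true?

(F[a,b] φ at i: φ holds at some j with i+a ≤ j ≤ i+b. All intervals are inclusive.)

Check ready at each j in [3,3]:
  j=3: true
Found at j=3 → formula holds.

Holds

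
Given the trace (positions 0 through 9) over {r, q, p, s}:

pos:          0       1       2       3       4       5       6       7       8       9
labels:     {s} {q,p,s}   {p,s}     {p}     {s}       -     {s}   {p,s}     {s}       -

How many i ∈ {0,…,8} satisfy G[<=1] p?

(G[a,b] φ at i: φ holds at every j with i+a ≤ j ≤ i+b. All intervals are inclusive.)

Evaluate at each i in [0,8]:
  i=0: ✗ (fails at j=0)
  i=1: ✓ (all of [1,2])
  i=2: ✓ (all of [2,3])
  i=3: ✗ (fails at j=4)
  i=4: ✗ (fails at j=4)
  i=5: ✗ (fails at j=5)
  i=6: ✗ (fails at j=6)
  i=7: ✗ (fails at j=8)
  i=8: ✗ (fails at j=8)
Positions where it holds: {1, 2} → 2.

2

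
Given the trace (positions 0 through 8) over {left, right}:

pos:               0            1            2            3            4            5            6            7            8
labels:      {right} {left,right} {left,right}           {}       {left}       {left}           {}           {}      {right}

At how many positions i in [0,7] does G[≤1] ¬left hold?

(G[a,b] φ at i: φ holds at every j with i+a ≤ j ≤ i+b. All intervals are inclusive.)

Evaluate at each i in [0,7]:
  i=0: ✗ (fails at j=1)
  i=1: ✗ (fails at j=1)
  i=2: ✗ (fails at j=2)
  i=3: ✗ (fails at j=4)
  i=4: ✗ (fails at j=4)
  i=5: ✗ (fails at j=5)
  i=6: ✓ (all of [6,7])
  i=7: ✓ (all of [7,8])
Positions where it holds: {6, 7} → 2.

2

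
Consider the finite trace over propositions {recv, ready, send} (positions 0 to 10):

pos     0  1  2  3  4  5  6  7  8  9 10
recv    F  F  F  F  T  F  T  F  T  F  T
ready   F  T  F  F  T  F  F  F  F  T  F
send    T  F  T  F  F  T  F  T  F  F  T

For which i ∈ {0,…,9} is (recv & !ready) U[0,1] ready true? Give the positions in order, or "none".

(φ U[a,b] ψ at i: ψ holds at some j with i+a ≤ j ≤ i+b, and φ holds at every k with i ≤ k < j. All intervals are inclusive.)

1, 4, 8, 9

Evaluate at each i in [0,9]:
  i=0: ✗ (lhs fails at k=0 before rhs at j=1)
  i=1: ✓ (rhs at j=1)
  i=2: ✗ (no rhs in [2,3])
  i=3: ✗ (lhs fails at k=3 before rhs at j=4)
  i=4: ✓ (rhs at j=4)
  i=5: ✗ (no rhs in [5,6])
  i=6: ✗ (no rhs in [6,7])
  i=7: ✗ (no rhs in [7,8])
  i=8: ✓ (rhs at j=9; lhs holds on [8,8])
  i=9: ✓ (rhs at j=9)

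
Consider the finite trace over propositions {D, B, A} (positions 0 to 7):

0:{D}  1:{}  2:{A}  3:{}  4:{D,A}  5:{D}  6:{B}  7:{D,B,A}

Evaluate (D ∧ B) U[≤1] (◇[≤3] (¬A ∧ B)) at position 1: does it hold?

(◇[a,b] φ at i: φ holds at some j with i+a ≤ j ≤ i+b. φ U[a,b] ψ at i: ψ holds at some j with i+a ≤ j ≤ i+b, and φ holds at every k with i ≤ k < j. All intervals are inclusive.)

Need some j in [1,2] with ◇[≤3] (¬A ∧ B), and (D ∧ B) at every k in [1,j-1].
  j=1: ◇[≤3] (¬A ∧ B) — fails (none in [1,4]).
  j=2: ◇[≤3] (¬A ∧ B) — fails (none in [2,5]).
No j in the window works → until fails.

False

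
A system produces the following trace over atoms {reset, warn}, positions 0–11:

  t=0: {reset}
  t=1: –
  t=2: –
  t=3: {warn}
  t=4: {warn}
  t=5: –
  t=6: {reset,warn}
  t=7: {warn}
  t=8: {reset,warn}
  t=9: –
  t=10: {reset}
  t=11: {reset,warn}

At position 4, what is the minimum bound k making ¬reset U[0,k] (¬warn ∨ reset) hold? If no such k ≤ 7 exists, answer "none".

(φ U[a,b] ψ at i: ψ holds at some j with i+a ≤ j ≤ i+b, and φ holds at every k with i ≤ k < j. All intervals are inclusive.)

1

Need earliest j ≥ 4 with (¬warn ∨ reset), and ¬reset at every k in [4,j-1].
  j=4: rhs fails.
  j=5: rhs holds; lhs holds on [4,4]. k = 1.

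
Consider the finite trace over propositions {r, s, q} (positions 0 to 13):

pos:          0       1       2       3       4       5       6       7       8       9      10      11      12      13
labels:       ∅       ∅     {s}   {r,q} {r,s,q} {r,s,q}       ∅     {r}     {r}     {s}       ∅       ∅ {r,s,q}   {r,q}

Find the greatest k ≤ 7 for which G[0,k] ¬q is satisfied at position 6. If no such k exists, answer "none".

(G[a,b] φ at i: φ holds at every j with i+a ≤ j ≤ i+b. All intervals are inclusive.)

¬q must hold from j=6 onward; find where it first fails.
  j=6: holds
  j=7: holds
  j=8: holds
  j=9: holds
  j=10: holds
  j=11: holds
  j=12: fails
Holds on [6,11], so largest k = 5.

5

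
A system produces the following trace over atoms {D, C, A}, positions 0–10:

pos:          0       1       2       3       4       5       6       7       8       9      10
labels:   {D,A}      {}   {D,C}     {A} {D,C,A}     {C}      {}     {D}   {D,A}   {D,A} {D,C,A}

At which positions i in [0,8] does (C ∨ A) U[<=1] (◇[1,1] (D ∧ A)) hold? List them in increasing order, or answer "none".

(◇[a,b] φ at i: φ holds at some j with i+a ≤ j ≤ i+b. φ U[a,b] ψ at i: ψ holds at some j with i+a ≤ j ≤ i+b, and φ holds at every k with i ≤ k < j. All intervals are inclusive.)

Evaluate at each i in [0,8]:
  i=0: ✗ (no rhs in [0,1])
  i=1: ✗ (no rhs in [1,2])
  i=2: ✓ (rhs at j=3; lhs holds on [2,2])
  i=3: ✓ (rhs at j=3)
  i=4: ✗ (no rhs in [4,5])
  i=5: ✗ (no rhs in [5,6])
  i=6: ✗ (lhs fails at k=6 before rhs at j=7)
  i=7: ✓ (rhs at j=7)
  i=8: ✓ (rhs at j=8)

2, 3, 7, 8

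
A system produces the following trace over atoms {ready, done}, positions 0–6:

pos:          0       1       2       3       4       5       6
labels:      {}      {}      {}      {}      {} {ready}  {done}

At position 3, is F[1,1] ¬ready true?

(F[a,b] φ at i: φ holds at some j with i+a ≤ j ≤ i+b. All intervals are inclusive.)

True

Check ¬ready at each j in [4,4]:
  j=4: true
Found at j=4 → formula holds.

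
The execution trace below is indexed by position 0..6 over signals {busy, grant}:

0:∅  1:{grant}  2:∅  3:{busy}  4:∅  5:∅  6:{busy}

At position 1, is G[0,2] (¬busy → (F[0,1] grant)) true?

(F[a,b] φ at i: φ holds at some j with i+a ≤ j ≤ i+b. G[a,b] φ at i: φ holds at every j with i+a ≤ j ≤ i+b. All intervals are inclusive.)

Does not hold

Check (¬busy → (F[0,1] grant)) at every j in [1,3]:
  j=1: antecedent true; consequent holds (witness at 1) → ✓
  j=2: antecedent true; consequent fails (none in [2,3]) → ✗
  j=3: antecedent false → ✓
Fails at j=2 → formula fails.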